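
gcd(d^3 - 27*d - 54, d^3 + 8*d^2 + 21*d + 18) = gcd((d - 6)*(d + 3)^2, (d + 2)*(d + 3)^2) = d^2 + 6*d + 9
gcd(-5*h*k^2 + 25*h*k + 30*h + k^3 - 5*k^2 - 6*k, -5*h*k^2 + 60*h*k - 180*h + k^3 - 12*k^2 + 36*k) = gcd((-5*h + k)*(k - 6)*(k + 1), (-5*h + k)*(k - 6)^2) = 5*h*k - 30*h - k^2 + 6*k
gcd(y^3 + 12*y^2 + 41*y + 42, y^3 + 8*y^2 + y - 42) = y^2 + 10*y + 21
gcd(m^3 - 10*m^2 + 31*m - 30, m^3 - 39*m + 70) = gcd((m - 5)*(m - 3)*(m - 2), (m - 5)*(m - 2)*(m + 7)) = m^2 - 7*m + 10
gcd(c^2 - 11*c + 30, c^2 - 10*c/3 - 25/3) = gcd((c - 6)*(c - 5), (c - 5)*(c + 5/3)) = c - 5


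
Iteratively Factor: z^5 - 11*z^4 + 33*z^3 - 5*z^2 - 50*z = (z + 1)*(z^4 - 12*z^3 + 45*z^2 - 50*z) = z*(z + 1)*(z^3 - 12*z^2 + 45*z - 50) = z*(z - 5)*(z + 1)*(z^2 - 7*z + 10) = z*(z - 5)*(z - 2)*(z + 1)*(z - 5)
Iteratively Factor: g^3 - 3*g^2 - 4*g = (g)*(g^2 - 3*g - 4) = g*(g + 1)*(g - 4)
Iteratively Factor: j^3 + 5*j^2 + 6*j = (j + 3)*(j^2 + 2*j) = j*(j + 3)*(j + 2)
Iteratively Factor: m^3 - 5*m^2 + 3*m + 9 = (m - 3)*(m^2 - 2*m - 3) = (m - 3)*(m + 1)*(m - 3)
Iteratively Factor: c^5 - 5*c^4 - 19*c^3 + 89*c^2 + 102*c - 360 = (c - 5)*(c^4 - 19*c^2 - 6*c + 72) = (c - 5)*(c - 2)*(c^3 + 2*c^2 - 15*c - 36) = (c - 5)*(c - 2)*(c + 3)*(c^2 - c - 12) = (c - 5)*(c - 4)*(c - 2)*(c + 3)*(c + 3)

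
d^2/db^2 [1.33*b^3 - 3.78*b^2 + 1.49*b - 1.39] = 7.98*b - 7.56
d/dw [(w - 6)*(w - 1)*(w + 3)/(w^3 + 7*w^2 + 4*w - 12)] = (11*w^2 + 60*w + 108)/(w^4 + 16*w^3 + 88*w^2 + 192*w + 144)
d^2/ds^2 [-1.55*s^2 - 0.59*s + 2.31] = -3.10000000000000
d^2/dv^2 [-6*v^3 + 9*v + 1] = -36*v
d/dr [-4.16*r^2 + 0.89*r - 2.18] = 0.89 - 8.32*r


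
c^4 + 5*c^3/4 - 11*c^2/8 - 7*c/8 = c*(c - 1)*(c + 1/2)*(c + 7/4)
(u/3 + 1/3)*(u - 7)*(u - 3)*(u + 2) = u^4/3 - 7*u^3/3 - 7*u^2/3 + 43*u/3 + 14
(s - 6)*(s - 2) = s^2 - 8*s + 12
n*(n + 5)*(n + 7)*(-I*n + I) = -I*n^4 - 11*I*n^3 - 23*I*n^2 + 35*I*n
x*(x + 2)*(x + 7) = x^3 + 9*x^2 + 14*x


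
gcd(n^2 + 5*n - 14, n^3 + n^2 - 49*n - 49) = n + 7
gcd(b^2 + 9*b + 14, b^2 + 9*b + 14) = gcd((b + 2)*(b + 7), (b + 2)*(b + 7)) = b^2 + 9*b + 14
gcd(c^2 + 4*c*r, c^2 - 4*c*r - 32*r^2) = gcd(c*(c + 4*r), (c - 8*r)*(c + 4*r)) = c + 4*r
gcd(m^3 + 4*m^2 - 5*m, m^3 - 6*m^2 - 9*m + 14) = m - 1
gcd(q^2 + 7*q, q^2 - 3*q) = q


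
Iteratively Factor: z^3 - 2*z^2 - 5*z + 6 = (z - 1)*(z^2 - z - 6) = (z - 1)*(z + 2)*(z - 3)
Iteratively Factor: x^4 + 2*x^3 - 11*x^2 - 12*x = (x + 1)*(x^3 + x^2 - 12*x) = (x + 1)*(x + 4)*(x^2 - 3*x) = x*(x + 1)*(x + 4)*(x - 3)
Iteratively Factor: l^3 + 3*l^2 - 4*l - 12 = (l + 2)*(l^2 + l - 6) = (l - 2)*(l + 2)*(l + 3)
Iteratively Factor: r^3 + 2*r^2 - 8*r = (r)*(r^2 + 2*r - 8) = r*(r - 2)*(r + 4)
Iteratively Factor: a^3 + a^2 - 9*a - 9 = (a + 3)*(a^2 - 2*a - 3) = (a + 1)*(a + 3)*(a - 3)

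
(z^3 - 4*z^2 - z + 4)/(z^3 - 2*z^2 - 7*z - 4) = (z - 1)/(z + 1)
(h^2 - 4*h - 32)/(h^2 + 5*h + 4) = (h - 8)/(h + 1)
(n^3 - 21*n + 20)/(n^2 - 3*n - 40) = (n^2 - 5*n + 4)/(n - 8)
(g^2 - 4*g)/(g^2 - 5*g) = (g - 4)/(g - 5)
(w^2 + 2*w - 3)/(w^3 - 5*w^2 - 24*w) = (w - 1)/(w*(w - 8))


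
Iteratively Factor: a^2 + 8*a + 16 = (a + 4)*(a + 4)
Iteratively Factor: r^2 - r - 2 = (r - 2)*(r + 1)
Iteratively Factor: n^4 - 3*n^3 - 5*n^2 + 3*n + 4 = (n + 1)*(n^3 - 4*n^2 - n + 4) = (n - 1)*(n + 1)*(n^2 - 3*n - 4) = (n - 4)*(n - 1)*(n + 1)*(n + 1)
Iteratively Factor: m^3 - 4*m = (m - 2)*(m^2 + 2*m) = (m - 2)*(m + 2)*(m)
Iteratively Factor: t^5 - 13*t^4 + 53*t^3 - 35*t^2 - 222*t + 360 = (t - 3)*(t^4 - 10*t^3 + 23*t^2 + 34*t - 120) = (t - 5)*(t - 3)*(t^3 - 5*t^2 - 2*t + 24) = (t - 5)*(t - 3)^2*(t^2 - 2*t - 8) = (t - 5)*(t - 4)*(t - 3)^2*(t + 2)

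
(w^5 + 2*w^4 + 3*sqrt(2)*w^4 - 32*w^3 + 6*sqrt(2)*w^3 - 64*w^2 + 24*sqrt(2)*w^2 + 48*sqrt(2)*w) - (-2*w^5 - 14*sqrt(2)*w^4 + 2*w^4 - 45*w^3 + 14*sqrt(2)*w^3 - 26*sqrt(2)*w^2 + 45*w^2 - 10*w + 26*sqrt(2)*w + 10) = 3*w^5 + 17*sqrt(2)*w^4 - 8*sqrt(2)*w^3 + 13*w^3 - 109*w^2 + 50*sqrt(2)*w^2 + 10*w + 22*sqrt(2)*w - 10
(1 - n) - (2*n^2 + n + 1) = -2*n^2 - 2*n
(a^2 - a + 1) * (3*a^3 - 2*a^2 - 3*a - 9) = 3*a^5 - 5*a^4 + 2*a^3 - 8*a^2 + 6*a - 9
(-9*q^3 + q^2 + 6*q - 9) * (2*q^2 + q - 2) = -18*q^5 - 7*q^4 + 31*q^3 - 14*q^2 - 21*q + 18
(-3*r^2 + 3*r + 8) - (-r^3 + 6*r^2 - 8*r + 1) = r^3 - 9*r^2 + 11*r + 7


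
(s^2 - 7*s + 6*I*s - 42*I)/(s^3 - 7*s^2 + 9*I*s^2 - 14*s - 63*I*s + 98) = (s + 6*I)/(s^2 + 9*I*s - 14)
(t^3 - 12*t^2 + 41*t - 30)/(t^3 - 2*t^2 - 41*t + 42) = (t^2 - 11*t + 30)/(t^2 - t - 42)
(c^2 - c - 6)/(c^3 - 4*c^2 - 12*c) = (c - 3)/(c*(c - 6))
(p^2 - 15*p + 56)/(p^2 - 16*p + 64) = (p - 7)/(p - 8)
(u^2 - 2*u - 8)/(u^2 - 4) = (u - 4)/(u - 2)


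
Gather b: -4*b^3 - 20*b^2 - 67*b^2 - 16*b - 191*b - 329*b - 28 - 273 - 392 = -4*b^3 - 87*b^2 - 536*b - 693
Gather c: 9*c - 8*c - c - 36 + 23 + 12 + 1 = 0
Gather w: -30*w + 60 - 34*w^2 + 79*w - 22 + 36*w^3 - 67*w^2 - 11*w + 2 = 36*w^3 - 101*w^2 + 38*w + 40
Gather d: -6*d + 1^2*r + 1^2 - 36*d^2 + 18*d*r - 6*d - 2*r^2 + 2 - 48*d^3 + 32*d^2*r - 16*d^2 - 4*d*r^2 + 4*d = -48*d^3 + d^2*(32*r - 52) + d*(-4*r^2 + 18*r - 8) - 2*r^2 + r + 3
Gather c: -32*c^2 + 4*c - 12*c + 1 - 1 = -32*c^2 - 8*c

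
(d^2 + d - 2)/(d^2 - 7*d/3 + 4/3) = 3*(d + 2)/(3*d - 4)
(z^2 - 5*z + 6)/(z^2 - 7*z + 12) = (z - 2)/(z - 4)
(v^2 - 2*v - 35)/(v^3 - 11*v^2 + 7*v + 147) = (v + 5)/(v^2 - 4*v - 21)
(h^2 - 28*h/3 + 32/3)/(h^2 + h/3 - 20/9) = 3*(h - 8)/(3*h + 5)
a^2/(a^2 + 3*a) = a/(a + 3)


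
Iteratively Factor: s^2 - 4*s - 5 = (s - 5)*(s + 1)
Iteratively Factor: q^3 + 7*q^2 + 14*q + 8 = (q + 2)*(q^2 + 5*q + 4) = (q + 1)*(q + 2)*(q + 4)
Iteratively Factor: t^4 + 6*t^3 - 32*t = (t + 4)*(t^3 + 2*t^2 - 8*t) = (t - 2)*(t + 4)*(t^2 + 4*t) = (t - 2)*(t + 4)^2*(t)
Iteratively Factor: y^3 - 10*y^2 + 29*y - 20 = (y - 1)*(y^2 - 9*y + 20) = (y - 4)*(y - 1)*(y - 5)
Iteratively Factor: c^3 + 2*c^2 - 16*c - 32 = (c - 4)*(c^2 + 6*c + 8) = (c - 4)*(c + 2)*(c + 4)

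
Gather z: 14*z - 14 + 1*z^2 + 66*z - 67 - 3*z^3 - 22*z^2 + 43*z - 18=-3*z^3 - 21*z^2 + 123*z - 99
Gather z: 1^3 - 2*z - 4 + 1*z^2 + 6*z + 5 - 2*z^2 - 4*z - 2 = -z^2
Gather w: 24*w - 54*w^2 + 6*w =-54*w^2 + 30*w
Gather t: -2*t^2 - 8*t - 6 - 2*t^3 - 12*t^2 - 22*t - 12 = -2*t^3 - 14*t^2 - 30*t - 18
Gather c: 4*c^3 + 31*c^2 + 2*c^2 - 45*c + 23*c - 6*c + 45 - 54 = 4*c^3 + 33*c^2 - 28*c - 9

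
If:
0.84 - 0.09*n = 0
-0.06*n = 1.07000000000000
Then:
No Solution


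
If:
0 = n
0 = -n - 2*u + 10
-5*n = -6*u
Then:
No Solution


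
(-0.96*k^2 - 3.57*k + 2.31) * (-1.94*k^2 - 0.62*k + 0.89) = 1.8624*k^4 + 7.521*k^3 - 3.1224*k^2 - 4.6095*k + 2.0559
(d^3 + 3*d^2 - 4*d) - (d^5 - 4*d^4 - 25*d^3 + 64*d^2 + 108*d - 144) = -d^5 + 4*d^4 + 26*d^3 - 61*d^2 - 112*d + 144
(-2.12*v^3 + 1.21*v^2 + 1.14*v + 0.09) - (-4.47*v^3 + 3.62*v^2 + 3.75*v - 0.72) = 2.35*v^3 - 2.41*v^2 - 2.61*v + 0.81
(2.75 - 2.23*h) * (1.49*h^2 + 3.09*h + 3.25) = -3.3227*h^3 - 2.7932*h^2 + 1.25*h + 8.9375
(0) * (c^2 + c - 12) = 0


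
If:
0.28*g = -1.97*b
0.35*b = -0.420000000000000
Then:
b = -1.20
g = 8.44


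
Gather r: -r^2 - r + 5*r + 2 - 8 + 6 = -r^2 + 4*r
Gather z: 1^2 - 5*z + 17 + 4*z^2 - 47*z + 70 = 4*z^2 - 52*z + 88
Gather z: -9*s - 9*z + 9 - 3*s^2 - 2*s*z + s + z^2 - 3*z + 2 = -3*s^2 - 8*s + z^2 + z*(-2*s - 12) + 11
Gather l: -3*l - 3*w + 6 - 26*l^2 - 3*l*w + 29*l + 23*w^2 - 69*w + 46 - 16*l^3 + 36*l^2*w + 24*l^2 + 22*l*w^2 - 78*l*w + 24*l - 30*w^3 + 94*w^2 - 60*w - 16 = -16*l^3 + l^2*(36*w - 2) + l*(22*w^2 - 81*w + 50) - 30*w^3 + 117*w^2 - 132*w + 36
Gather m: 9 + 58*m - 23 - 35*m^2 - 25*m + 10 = -35*m^2 + 33*m - 4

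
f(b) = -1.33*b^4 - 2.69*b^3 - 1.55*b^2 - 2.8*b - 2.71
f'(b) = -5.32*b^3 - 8.07*b^2 - 3.1*b - 2.8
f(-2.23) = -7.23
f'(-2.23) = 22.98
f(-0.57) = -1.26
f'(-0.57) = -2.67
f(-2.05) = -3.80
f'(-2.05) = 15.47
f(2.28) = -84.98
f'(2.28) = -114.87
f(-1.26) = 0.39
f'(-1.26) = -1.06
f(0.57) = -5.45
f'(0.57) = -8.17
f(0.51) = -4.99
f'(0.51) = -7.19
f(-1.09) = 0.11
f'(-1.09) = -2.12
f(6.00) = -2380.03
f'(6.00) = -1461.04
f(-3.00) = -43.36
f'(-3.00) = 77.51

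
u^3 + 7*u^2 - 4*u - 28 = (u - 2)*(u + 2)*(u + 7)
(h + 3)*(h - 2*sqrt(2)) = h^2 - 2*sqrt(2)*h + 3*h - 6*sqrt(2)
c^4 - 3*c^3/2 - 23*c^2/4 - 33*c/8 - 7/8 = (c - 7/2)*(c + 1/2)^2*(c + 1)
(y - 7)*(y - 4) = y^2 - 11*y + 28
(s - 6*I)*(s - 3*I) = s^2 - 9*I*s - 18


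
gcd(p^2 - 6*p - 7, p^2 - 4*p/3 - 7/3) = p + 1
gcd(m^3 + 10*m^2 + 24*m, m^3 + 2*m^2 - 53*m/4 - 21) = m + 4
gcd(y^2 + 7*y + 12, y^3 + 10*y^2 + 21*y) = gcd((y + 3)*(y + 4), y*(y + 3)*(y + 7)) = y + 3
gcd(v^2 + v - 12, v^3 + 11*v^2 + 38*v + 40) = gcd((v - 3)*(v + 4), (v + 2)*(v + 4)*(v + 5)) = v + 4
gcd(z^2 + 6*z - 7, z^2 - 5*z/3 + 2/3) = z - 1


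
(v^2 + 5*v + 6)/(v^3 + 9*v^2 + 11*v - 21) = (v + 2)/(v^2 + 6*v - 7)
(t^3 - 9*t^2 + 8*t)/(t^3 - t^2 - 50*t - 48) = t*(t - 1)/(t^2 + 7*t + 6)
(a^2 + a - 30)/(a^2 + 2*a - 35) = (a + 6)/(a + 7)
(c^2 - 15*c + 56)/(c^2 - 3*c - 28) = (c - 8)/(c + 4)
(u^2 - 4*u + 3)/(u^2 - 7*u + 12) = (u - 1)/(u - 4)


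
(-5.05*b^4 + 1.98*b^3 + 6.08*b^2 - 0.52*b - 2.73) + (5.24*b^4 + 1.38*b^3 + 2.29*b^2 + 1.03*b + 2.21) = 0.19*b^4 + 3.36*b^3 + 8.37*b^2 + 0.51*b - 0.52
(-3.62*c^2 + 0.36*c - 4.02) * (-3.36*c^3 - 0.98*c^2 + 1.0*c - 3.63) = 12.1632*c^5 + 2.338*c^4 + 9.5344*c^3 + 17.4402*c^2 - 5.3268*c + 14.5926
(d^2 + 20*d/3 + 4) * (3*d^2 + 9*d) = 3*d^4 + 29*d^3 + 72*d^2 + 36*d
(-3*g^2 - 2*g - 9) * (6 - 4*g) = 12*g^3 - 10*g^2 + 24*g - 54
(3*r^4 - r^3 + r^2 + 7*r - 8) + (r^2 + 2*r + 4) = 3*r^4 - r^3 + 2*r^2 + 9*r - 4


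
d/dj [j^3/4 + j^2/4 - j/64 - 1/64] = 3*j^2/4 + j/2 - 1/64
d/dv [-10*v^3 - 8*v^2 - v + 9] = -30*v^2 - 16*v - 1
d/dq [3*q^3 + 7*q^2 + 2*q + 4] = 9*q^2 + 14*q + 2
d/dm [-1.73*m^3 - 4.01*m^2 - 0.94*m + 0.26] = -5.19*m^2 - 8.02*m - 0.94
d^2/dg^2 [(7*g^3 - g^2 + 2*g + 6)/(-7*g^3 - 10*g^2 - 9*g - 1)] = 2*(539*g^6 + 1029*g^5 - 2079*g^4 - 4070*g^3 - 3069*g^2 - 1455*g - 407)/(343*g^9 + 1470*g^8 + 3423*g^7 + 4927*g^6 + 4821*g^5 + 3108*g^4 + 1290*g^3 + 273*g^2 + 27*g + 1)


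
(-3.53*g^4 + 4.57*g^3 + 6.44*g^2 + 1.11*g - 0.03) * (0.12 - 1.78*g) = 6.2834*g^5 - 8.5582*g^4 - 10.9148*g^3 - 1.203*g^2 + 0.1866*g - 0.0036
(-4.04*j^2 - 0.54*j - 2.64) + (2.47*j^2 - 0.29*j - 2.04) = -1.57*j^2 - 0.83*j - 4.68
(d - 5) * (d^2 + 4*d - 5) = d^3 - d^2 - 25*d + 25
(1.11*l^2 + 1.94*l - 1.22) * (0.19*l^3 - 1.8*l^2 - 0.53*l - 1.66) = 0.2109*l^5 - 1.6294*l^4 - 4.3121*l^3 - 0.6748*l^2 - 2.5738*l + 2.0252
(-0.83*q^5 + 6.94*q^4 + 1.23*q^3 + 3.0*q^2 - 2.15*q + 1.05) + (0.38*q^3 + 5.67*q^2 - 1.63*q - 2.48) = -0.83*q^5 + 6.94*q^4 + 1.61*q^3 + 8.67*q^2 - 3.78*q - 1.43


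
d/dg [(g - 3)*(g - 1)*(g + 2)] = 3*g^2 - 4*g - 5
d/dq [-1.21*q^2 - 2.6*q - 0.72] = -2.42*q - 2.6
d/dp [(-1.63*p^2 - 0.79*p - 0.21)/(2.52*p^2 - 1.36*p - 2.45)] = (4.2076*p^2 + 9.0454*p + 1.6499)/(6.3504*p^4 - 6.8544*p^3 - 10.4984*p^2 + 6.664*p + 6.0025)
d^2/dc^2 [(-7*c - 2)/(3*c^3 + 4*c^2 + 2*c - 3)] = 2*(-(7*c + 2)*(9*c^2 + 8*c + 2)^2 + (63*c^2 + 56*c + (7*c + 2)*(9*c + 4) + 14)*(3*c^3 + 4*c^2 + 2*c - 3))/(3*c^3 + 4*c^2 + 2*c - 3)^3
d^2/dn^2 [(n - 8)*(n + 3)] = 2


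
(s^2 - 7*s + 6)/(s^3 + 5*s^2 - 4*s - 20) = (s^2 - 7*s + 6)/(s^3 + 5*s^2 - 4*s - 20)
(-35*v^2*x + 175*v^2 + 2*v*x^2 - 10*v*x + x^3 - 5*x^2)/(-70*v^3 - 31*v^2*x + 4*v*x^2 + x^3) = (x - 5)/(2*v + x)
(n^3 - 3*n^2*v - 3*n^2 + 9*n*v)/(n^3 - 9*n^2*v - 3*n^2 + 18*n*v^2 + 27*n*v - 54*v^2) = n/(n - 6*v)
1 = 1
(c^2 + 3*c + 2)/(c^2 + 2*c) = (c + 1)/c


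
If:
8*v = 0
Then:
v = 0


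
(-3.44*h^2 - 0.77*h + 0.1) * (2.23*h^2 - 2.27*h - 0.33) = -7.6712*h^4 + 6.0917*h^3 + 3.1061*h^2 + 0.0271*h - 0.033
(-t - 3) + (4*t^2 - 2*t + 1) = 4*t^2 - 3*t - 2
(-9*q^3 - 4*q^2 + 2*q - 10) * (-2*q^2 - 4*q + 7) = 18*q^5 + 44*q^4 - 51*q^3 - 16*q^2 + 54*q - 70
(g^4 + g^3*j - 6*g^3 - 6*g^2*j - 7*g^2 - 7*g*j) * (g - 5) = g^5 + g^4*j - 11*g^4 - 11*g^3*j + 23*g^3 + 23*g^2*j + 35*g^2 + 35*g*j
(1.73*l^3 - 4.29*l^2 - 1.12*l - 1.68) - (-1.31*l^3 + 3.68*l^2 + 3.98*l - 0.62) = 3.04*l^3 - 7.97*l^2 - 5.1*l - 1.06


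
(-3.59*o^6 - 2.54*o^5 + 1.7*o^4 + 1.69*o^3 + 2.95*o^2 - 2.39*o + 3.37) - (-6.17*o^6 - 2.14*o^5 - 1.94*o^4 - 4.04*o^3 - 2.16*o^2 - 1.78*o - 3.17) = 2.58*o^6 - 0.4*o^5 + 3.64*o^4 + 5.73*o^3 + 5.11*o^2 - 0.61*o + 6.54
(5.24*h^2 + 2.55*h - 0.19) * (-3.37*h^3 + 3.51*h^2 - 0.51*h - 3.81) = -17.6588*h^5 + 9.7989*h^4 + 6.9184*h^3 - 21.9318*h^2 - 9.6186*h + 0.7239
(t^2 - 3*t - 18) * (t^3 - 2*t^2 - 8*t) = t^5 - 5*t^4 - 20*t^3 + 60*t^2 + 144*t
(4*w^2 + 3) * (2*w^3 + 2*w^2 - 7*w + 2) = 8*w^5 + 8*w^4 - 22*w^3 + 14*w^2 - 21*w + 6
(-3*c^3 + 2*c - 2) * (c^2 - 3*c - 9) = -3*c^5 + 9*c^4 + 29*c^3 - 8*c^2 - 12*c + 18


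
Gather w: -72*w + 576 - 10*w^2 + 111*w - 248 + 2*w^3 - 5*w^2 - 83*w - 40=2*w^3 - 15*w^2 - 44*w + 288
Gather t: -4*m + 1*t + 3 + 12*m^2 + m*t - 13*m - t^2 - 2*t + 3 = 12*m^2 - 17*m - t^2 + t*(m - 1) + 6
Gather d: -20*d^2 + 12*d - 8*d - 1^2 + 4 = -20*d^2 + 4*d + 3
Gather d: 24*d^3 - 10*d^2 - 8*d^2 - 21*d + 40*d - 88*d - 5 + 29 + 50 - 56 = 24*d^3 - 18*d^2 - 69*d + 18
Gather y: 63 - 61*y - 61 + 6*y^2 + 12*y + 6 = 6*y^2 - 49*y + 8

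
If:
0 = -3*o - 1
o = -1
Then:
No Solution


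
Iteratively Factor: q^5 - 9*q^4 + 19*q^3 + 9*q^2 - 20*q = (q - 5)*(q^4 - 4*q^3 - q^2 + 4*q) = (q - 5)*(q - 4)*(q^3 - q) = (q - 5)*(q - 4)*(q - 1)*(q^2 + q) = q*(q - 5)*(q - 4)*(q - 1)*(q + 1)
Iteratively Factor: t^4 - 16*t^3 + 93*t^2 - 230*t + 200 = (t - 5)*(t^3 - 11*t^2 + 38*t - 40) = (t - 5)^2*(t^2 - 6*t + 8) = (t - 5)^2*(t - 2)*(t - 4)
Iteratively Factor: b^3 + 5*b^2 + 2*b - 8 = (b + 4)*(b^2 + b - 2) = (b + 2)*(b + 4)*(b - 1)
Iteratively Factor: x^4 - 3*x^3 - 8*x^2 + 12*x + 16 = (x + 2)*(x^3 - 5*x^2 + 2*x + 8) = (x + 1)*(x + 2)*(x^2 - 6*x + 8) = (x - 2)*(x + 1)*(x + 2)*(x - 4)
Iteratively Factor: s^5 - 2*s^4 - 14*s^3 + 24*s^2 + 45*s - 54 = (s + 3)*(s^4 - 5*s^3 + s^2 + 21*s - 18) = (s - 3)*(s + 3)*(s^3 - 2*s^2 - 5*s + 6) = (s - 3)^2*(s + 3)*(s^2 + s - 2) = (s - 3)^2*(s - 1)*(s + 3)*(s + 2)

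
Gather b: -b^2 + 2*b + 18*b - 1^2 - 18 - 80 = -b^2 + 20*b - 99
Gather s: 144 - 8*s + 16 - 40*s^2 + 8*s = 160 - 40*s^2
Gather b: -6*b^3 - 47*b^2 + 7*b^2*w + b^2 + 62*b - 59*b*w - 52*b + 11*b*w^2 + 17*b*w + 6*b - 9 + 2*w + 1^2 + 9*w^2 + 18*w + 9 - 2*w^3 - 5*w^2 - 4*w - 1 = -6*b^3 + b^2*(7*w - 46) + b*(11*w^2 - 42*w + 16) - 2*w^3 + 4*w^2 + 16*w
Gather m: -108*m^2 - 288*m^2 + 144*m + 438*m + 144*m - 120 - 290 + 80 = -396*m^2 + 726*m - 330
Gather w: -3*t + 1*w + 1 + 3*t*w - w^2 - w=3*t*w - 3*t - w^2 + 1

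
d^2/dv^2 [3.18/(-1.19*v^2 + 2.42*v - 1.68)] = (9.006396*v^2 - 18.315528*v - 3.18*(2.38*v - 2.42)*(4.76*v - 4.84) + 12.714912)/(1.19*v^2 - 2.42*v + 1.68)^3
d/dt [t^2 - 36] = 2*t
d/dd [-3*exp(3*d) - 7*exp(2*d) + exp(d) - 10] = (-9*exp(2*d) - 14*exp(d) + 1)*exp(d)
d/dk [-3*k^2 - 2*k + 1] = -6*k - 2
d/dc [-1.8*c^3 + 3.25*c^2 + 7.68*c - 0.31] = -5.4*c^2 + 6.5*c + 7.68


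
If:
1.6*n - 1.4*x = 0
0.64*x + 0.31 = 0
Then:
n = -0.42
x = -0.48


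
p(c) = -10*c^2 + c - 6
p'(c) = 1 - 20*c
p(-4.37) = -201.34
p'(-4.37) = 88.40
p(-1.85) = -42.08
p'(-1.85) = 38.00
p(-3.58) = -137.74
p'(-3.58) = 72.60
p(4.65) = -217.58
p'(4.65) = -92.00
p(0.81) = -11.75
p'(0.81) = -15.20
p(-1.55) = -31.58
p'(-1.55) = 32.00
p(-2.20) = -56.60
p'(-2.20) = 45.00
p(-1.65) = -34.88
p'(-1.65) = 34.00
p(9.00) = -807.00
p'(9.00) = -179.00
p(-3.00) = -99.00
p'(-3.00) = 61.00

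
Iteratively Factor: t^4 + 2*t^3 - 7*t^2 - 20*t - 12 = (t + 2)*(t^3 - 7*t - 6) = (t + 2)^2*(t^2 - 2*t - 3) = (t + 1)*(t + 2)^2*(t - 3)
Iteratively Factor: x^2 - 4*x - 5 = (x + 1)*(x - 5)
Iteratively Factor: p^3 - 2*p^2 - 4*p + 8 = (p - 2)*(p^2 - 4) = (p - 2)^2*(p + 2)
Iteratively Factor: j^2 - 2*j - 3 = (j - 3)*(j + 1)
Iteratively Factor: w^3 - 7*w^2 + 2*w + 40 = (w + 2)*(w^2 - 9*w + 20) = (w - 4)*(w + 2)*(w - 5)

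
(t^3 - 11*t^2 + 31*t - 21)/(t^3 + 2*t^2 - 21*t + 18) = (t - 7)/(t + 6)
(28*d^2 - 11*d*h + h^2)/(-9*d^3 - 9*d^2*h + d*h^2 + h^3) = (-28*d^2 + 11*d*h - h^2)/(9*d^3 + 9*d^2*h - d*h^2 - h^3)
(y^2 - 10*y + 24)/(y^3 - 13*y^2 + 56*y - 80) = (y - 6)/(y^2 - 9*y + 20)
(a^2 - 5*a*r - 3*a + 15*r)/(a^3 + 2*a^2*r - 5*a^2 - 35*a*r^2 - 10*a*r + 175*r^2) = (a - 3)/(a^2 + 7*a*r - 5*a - 35*r)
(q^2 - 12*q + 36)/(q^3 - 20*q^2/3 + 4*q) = 3*(q - 6)/(q*(3*q - 2))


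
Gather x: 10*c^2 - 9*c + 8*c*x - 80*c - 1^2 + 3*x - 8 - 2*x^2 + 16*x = 10*c^2 - 89*c - 2*x^2 + x*(8*c + 19) - 9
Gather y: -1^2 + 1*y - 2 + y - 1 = 2*y - 4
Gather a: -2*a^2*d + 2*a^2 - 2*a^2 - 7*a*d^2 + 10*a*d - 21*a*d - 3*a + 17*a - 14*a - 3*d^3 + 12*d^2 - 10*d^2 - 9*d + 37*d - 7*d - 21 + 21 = -2*a^2*d + a*(-7*d^2 - 11*d) - 3*d^3 + 2*d^2 + 21*d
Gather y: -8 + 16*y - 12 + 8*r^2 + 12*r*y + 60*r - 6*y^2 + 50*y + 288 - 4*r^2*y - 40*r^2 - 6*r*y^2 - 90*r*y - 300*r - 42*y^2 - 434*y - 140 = -32*r^2 - 240*r + y^2*(-6*r - 48) + y*(-4*r^2 - 78*r - 368) + 128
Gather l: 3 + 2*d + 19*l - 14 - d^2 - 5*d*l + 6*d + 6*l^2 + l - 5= -d^2 + 8*d + 6*l^2 + l*(20 - 5*d) - 16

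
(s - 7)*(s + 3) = s^2 - 4*s - 21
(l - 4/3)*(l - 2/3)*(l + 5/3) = l^3 - l^2/3 - 22*l/9 + 40/27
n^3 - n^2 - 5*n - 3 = (n - 3)*(n + 1)^2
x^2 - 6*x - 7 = (x - 7)*(x + 1)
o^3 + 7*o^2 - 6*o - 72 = (o - 3)*(o + 4)*(o + 6)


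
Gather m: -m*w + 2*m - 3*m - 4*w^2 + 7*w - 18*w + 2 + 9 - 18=m*(-w - 1) - 4*w^2 - 11*w - 7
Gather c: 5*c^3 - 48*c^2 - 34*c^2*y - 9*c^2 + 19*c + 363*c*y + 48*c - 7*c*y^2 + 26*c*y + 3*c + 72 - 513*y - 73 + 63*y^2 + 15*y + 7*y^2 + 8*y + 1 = 5*c^3 + c^2*(-34*y - 57) + c*(-7*y^2 + 389*y + 70) + 70*y^2 - 490*y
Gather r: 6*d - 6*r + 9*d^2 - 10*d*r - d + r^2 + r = 9*d^2 + 5*d + r^2 + r*(-10*d - 5)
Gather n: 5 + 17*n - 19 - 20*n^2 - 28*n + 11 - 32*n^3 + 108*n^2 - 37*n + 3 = -32*n^3 + 88*n^2 - 48*n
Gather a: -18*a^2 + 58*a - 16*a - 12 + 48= -18*a^2 + 42*a + 36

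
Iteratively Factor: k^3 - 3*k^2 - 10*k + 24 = (k + 3)*(k^2 - 6*k + 8) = (k - 4)*(k + 3)*(k - 2)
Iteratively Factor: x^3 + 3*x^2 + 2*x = (x + 1)*(x^2 + 2*x) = (x + 1)*(x + 2)*(x)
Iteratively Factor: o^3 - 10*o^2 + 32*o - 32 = (o - 4)*(o^2 - 6*o + 8) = (o - 4)*(o - 2)*(o - 4)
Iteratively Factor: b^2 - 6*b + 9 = (b - 3)*(b - 3)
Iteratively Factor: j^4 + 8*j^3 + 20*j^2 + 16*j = (j + 2)*(j^3 + 6*j^2 + 8*j) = (j + 2)*(j + 4)*(j^2 + 2*j) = (j + 2)^2*(j + 4)*(j)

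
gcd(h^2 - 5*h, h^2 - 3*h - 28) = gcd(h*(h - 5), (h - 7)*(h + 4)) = 1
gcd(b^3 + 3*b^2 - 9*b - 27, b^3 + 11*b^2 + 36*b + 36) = b + 3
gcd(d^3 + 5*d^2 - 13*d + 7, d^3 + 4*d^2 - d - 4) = d - 1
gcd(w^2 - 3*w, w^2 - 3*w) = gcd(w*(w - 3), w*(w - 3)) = w^2 - 3*w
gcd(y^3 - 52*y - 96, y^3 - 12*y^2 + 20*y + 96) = y^2 - 6*y - 16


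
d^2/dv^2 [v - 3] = 0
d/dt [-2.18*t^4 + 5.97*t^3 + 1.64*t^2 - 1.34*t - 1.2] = -8.72*t^3 + 17.91*t^2 + 3.28*t - 1.34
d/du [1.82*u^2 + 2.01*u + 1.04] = 3.64*u + 2.01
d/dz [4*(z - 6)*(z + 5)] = 8*z - 4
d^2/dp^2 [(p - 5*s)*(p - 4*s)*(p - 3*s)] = 6*p - 24*s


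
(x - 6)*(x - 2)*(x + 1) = x^3 - 7*x^2 + 4*x + 12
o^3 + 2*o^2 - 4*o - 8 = (o - 2)*(o + 2)^2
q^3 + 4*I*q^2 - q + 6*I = (q - I)*(q + 2*I)*(q + 3*I)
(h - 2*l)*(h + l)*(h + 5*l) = h^3 + 4*h^2*l - 7*h*l^2 - 10*l^3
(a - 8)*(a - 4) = a^2 - 12*a + 32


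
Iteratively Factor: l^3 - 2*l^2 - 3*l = (l + 1)*(l^2 - 3*l) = (l - 3)*(l + 1)*(l)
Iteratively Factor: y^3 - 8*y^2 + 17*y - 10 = (y - 5)*(y^2 - 3*y + 2) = (y - 5)*(y - 2)*(y - 1)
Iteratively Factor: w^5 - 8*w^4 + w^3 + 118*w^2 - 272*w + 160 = (w - 1)*(w^4 - 7*w^3 - 6*w^2 + 112*w - 160) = (w - 4)*(w - 1)*(w^3 - 3*w^2 - 18*w + 40) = (w - 4)*(w - 2)*(w - 1)*(w^2 - w - 20) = (w - 4)*(w - 2)*(w - 1)*(w + 4)*(w - 5)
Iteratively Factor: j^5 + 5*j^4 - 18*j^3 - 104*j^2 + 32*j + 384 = (j + 4)*(j^4 + j^3 - 22*j^2 - 16*j + 96) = (j - 2)*(j + 4)*(j^3 + 3*j^2 - 16*j - 48) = (j - 2)*(j + 3)*(j + 4)*(j^2 - 16) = (j - 4)*(j - 2)*(j + 3)*(j + 4)*(j + 4)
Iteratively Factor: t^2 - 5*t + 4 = (t - 1)*(t - 4)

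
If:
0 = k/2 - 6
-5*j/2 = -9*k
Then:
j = 216/5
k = 12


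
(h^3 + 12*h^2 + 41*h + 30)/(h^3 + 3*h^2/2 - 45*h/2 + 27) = 2*(h^2 + 6*h + 5)/(2*h^2 - 9*h + 9)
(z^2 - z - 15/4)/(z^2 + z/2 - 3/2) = (z - 5/2)/(z - 1)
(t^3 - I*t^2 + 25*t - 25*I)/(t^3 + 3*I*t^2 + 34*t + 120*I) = (t^2 - 6*I*t - 5)/(t^2 - 2*I*t + 24)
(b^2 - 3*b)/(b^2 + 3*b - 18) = b/(b + 6)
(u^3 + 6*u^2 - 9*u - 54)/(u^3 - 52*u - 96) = (u^2 - 9)/(u^2 - 6*u - 16)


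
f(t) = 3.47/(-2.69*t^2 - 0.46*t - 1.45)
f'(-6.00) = -0.01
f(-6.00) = -0.04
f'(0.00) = 0.76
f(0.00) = -2.39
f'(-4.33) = -0.03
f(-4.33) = -0.07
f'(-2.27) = -0.20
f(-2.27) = -0.24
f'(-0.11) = -0.22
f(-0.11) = -2.42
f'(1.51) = 0.43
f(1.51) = -0.42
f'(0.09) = 1.43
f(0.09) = -2.29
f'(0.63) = 1.69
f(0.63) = -1.24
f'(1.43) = 0.49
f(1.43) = -0.46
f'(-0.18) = -0.83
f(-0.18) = -2.39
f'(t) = 3.47*(5.38*t + 0.46)/(-2.69*t^2 - 0.46*t - 1.45)^2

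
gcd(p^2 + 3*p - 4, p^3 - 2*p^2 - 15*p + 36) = p + 4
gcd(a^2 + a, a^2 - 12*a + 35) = 1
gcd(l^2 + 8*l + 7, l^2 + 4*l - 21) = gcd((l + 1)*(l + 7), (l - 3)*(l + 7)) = l + 7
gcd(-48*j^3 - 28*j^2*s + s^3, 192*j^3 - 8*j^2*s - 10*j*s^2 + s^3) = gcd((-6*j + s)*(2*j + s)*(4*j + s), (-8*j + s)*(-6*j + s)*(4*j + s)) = -24*j^2 - 2*j*s + s^2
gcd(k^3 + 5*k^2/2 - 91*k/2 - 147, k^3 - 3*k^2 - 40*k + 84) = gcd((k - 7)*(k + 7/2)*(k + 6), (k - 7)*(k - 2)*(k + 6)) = k^2 - k - 42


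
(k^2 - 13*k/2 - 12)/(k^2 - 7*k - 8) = (k + 3/2)/(k + 1)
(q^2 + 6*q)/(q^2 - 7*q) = (q + 6)/(q - 7)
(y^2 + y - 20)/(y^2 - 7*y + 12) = (y + 5)/(y - 3)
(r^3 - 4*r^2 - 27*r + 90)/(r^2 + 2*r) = (r^3 - 4*r^2 - 27*r + 90)/(r*(r + 2))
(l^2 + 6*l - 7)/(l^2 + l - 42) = (l - 1)/(l - 6)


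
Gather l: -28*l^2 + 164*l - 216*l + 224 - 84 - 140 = -28*l^2 - 52*l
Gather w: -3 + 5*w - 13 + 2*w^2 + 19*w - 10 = 2*w^2 + 24*w - 26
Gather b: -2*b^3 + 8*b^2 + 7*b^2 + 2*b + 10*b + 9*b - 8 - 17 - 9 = -2*b^3 + 15*b^2 + 21*b - 34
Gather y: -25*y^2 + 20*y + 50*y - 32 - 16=-25*y^2 + 70*y - 48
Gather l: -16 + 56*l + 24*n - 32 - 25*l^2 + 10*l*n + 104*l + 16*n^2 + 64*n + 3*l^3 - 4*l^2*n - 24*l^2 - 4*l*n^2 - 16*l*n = 3*l^3 + l^2*(-4*n - 49) + l*(-4*n^2 - 6*n + 160) + 16*n^2 + 88*n - 48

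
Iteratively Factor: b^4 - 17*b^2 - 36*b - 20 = (b + 2)*(b^3 - 2*b^2 - 13*b - 10) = (b + 2)^2*(b^2 - 4*b - 5) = (b + 1)*(b + 2)^2*(b - 5)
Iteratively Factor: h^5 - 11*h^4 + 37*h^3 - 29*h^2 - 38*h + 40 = (h - 5)*(h^4 - 6*h^3 + 7*h^2 + 6*h - 8) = (h - 5)*(h - 1)*(h^3 - 5*h^2 + 2*h + 8) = (h - 5)*(h - 1)*(h + 1)*(h^2 - 6*h + 8) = (h - 5)*(h - 4)*(h - 1)*(h + 1)*(h - 2)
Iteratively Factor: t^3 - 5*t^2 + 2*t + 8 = (t - 2)*(t^2 - 3*t - 4) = (t - 2)*(t + 1)*(t - 4)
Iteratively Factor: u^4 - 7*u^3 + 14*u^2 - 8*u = (u - 1)*(u^3 - 6*u^2 + 8*u) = (u - 4)*(u - 1)*(u^2 - 2*u) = u*(u - 4)*(u - 1)*(u - 2)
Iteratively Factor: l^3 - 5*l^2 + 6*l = (l)*(l^2 - 5*l + 6) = l*(l - 2)*(l - 3)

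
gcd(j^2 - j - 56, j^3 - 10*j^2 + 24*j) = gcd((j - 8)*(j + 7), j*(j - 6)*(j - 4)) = 1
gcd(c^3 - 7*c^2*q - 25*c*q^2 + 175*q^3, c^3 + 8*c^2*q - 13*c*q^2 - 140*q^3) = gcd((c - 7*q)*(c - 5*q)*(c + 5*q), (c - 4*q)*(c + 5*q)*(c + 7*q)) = c + 5*q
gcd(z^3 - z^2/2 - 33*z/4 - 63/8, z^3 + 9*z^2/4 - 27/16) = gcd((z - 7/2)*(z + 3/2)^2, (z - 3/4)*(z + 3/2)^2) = z^2 + 3*z + 9/4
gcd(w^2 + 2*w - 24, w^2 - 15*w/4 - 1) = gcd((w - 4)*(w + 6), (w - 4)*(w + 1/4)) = w - 4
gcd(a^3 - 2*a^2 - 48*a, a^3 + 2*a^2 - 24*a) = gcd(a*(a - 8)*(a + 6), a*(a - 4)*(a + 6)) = a^2 + 6*a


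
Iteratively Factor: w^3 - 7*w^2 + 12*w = (w - 3)*(w^2 - 4*w) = w*(w - 3)*(w - 4)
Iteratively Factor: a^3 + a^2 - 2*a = (a + 2)*(a^2 - a) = (a - 1)*(a + 2)*(a)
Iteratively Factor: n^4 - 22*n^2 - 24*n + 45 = (n + 3)*(n^3 - 3*n^2 - 13*n + 15) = (n - 5)*(n + 3)*(n^2 + 2*n - 3) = (n - 5)*(n - 1)*(n + 3)*(n + 3)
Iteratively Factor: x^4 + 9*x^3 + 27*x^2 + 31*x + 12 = (x + 4)*(x^3 + 5*x^2 + 7*x + 3) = (x + 1)*(x + 4)*(x^2 + 4*x + 3) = (x + 1)^2*(x + 4)*(x + 3)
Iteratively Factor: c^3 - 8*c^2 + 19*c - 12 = (c - 3)*(c^2 - 5*c + 4) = (c - 3)*(c - 1)*(c - 4)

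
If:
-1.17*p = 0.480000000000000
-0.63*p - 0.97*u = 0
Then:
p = -0.41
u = 0.27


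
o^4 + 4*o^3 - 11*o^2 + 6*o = o*(o - 1)^2*(o + 6)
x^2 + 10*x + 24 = (x + 4)*(x + 6)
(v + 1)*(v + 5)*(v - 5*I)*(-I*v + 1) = -I*v^4 - 4*v^3 - 6*I*v^3 - 24*v^2 - 10*I*v^2 - 20*v - 30*I*v - 25*I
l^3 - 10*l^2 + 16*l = l*(l - 8)*(l - 2)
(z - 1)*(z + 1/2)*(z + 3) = z^3 + 5*z^2/2 - 2*z - 3/2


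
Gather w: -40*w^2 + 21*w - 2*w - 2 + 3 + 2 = -40*w^2 + 19*w + 3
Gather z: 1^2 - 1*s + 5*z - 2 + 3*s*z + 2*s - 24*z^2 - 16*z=s - 24*z^2 + z*(3*s - 11) - 1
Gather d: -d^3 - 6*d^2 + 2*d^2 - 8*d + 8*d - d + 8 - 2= -d^3 - 4*d^2 - d + 6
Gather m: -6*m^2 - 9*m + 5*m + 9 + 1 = -6*m^2 - 4*m + 10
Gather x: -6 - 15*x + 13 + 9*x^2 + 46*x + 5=9*x^2 + 31*x + 12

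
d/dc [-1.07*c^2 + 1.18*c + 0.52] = 1.18 - 2.14*c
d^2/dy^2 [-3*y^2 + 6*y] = -6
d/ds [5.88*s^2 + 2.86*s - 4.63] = 11.76*s + 2.86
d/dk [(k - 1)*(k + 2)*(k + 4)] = 3*k^2 + 10*k + 2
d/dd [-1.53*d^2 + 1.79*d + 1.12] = 1.79 - 3.06*d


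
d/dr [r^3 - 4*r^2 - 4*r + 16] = 3*r^2 - 8*r - 4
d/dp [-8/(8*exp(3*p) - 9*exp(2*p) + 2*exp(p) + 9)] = (192*exp(2*p) - 144*exp(p) + 16)*exp(p)/(8*exp(3*p) - 9*exp(2*p) + 2*exp(p) + 9)^2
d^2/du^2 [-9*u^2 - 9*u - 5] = -18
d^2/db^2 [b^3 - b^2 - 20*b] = 6*b - 2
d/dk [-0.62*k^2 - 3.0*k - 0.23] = -1.24*k - 3.0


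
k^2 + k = k*(k + 1)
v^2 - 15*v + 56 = (v - 8)*(v - 7)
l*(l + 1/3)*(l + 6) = l^3 + 19*l^2/3 + 2*l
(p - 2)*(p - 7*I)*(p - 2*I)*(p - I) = p^4 - 2*p^3 - 10*I*p^3 - 23*p^2 + 20*I*p^2 + 46*p + 14*I*p - 28*I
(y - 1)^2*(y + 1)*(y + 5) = y^4 + 4*y^3 - 6*y^2 - 4*y + 5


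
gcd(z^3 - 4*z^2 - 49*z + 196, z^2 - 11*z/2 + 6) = z - 4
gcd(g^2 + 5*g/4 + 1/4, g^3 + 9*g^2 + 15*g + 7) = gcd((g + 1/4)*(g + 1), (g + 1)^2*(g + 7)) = g + 1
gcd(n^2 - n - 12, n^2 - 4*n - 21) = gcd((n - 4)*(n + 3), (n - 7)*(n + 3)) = n + 3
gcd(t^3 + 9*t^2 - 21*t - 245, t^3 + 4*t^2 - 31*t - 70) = t^2 + 2*t - 35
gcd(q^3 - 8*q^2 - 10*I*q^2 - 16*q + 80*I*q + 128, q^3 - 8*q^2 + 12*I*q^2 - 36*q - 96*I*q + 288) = q - 8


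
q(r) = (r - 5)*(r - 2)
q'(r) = 2*r - 7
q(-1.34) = 21.18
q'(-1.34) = -9.68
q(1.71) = 0.95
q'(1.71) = -3.58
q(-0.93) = 17.37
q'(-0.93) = -8.86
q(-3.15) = 41.97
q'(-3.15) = -13.30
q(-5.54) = 79.47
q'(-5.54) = -18.08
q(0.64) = 5.93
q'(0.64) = -5.72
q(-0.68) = 15.22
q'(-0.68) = -8.36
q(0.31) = 7.93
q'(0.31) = -6.38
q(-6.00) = 88.00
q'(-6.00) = -19.00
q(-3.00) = 40.00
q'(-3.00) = -13.00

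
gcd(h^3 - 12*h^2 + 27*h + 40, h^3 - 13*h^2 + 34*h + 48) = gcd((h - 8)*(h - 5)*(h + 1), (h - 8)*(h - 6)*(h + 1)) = h^2 - 7*h - 8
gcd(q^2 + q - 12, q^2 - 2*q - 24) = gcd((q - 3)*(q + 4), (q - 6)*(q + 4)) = q + 4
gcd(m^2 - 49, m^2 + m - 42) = m + 7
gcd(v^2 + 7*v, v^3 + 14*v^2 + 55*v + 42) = v + 7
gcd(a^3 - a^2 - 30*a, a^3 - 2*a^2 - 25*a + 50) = a + 5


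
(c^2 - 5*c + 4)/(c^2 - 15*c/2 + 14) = 2*(c - 1)/(2*c - 7)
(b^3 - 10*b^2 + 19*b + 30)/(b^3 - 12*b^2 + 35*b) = (b^2 - 5*b - 6)/(b*(b - 7))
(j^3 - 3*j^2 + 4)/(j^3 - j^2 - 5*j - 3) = (j^2 - 4*j + 4)/(j^2 - 2*j - 3)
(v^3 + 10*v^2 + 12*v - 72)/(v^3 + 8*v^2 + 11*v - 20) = (v^3 + 10*v^2 + 12*v - 72)/(v^3 + 8*v^2 + 11*v - 20)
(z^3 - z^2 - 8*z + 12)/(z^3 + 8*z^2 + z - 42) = (z - 2)/(z + 7)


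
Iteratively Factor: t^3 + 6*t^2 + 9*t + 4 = (t + 4)*(t^2 + 2*t + 1) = (t + 1)*(t + 4)*(t + 1)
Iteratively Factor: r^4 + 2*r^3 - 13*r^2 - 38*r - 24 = (r - 4)*(r^3 + 6*r^2 + 11*r + 6) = (r - 4)*(r + 2)*(r^2 + 4*r + 3) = (r - 4)*(r + 2)*(r + 3)*(r + 1)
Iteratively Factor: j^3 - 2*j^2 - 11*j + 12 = (j - 1)*(j^2 - j - 12) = (j - 4)*(j - 1)*(j + 3)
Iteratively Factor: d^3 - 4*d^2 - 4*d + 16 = (d - 2)*(d^2 - 2*d - 8) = (d - 2)*(d + 2)*(d - 4)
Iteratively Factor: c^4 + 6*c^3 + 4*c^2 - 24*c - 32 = (c - 2)*(c^3 + 8*c^2 + 20*c + 16) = (c - 2)*(c + 2)*(c^2 + 6*c + 8) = (c - 2)*(c + 2)^2*(c + 4)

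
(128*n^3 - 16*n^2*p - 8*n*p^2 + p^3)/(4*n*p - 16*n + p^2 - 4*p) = (32*n^2 - 12*n*p + p^2)/(p - 4)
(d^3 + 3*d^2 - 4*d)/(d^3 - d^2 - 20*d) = (d - 1)/(d - 5)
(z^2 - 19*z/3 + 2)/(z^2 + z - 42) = (z - 1/3)/(z + 7)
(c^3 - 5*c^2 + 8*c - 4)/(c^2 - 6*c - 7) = (-c^3 + 5*c^2 - 8*c + 4)/(-c^2 + 6*c + 7)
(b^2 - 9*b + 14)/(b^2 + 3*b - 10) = (b - 7)/(b + 5)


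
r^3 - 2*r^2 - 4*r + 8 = (r - 2)^2*(r + 2)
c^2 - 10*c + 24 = (c - 6)*(c - 4)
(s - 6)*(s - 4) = s^2 - 10*s + 24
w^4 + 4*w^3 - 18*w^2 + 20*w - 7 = (w - 1)^3*(w + 7)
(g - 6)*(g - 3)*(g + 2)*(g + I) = g^4 - 7*g^3 + I*g^3 - 7*I*g^2 + 36*g + 36*I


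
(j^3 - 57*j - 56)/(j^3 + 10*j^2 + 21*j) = (j^2 - 7*j - 8)/(j*(j + 3))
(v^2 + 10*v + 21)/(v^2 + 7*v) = (v + 3)/v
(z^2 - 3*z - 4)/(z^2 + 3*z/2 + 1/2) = 2*(z - 4)/(2*z + 1)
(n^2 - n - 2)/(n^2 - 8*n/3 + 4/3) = 3*(n + 1)/(3*n - 2)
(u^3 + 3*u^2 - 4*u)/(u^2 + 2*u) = (u^2 + 3*u - 4)/(u + 2)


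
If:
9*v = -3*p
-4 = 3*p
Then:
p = -4/3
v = 4/9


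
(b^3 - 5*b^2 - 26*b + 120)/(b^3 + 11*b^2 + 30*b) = (b^2 - 10*b + 24)/(b*(b + 6))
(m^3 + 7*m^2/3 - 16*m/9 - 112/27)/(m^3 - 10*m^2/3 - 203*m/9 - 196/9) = (m - 4/3)/(m - 7)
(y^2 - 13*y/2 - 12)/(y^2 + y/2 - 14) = (2*y^2 - 13*y - 24)/(2*y^2 + y - 28)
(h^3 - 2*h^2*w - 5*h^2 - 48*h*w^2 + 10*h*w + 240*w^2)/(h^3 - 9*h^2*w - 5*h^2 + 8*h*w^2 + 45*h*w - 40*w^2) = (-h - 6*w)/(-h + w)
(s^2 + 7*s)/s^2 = (s + 7)/s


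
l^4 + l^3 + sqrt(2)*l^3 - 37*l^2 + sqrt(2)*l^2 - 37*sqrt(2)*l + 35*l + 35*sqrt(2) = (l - 5)*(l - 1)*(l + 7)*(l + sqrt(2))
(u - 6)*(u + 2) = u^2 - 4*u - 12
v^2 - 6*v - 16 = (v - 8)*(v + 2)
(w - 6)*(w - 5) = w^2 - 11*w + 30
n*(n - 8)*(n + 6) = n^3 - 2*n^2 - 48*n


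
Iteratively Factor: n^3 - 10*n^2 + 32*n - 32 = (n - 2)*(n^2 - 8*n + 16) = (n - 4)*(n - 2)*(n - 4)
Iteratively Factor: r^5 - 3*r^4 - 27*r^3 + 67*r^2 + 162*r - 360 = (r - 3)*(r^4 - 27*r^2 - 14*r + 120) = (r - 3)*(r + 3)*(r^3 - 3*r^2 - 18*r + 40) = (r - 3)*(r + 3)*(r + 4)*(r^2 - 7*r + 10) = (r - 3)*(r - 2)*(r + 3)*(r + 4)*(r - 5)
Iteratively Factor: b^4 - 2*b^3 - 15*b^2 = (b)*(b^3 - 2*b^2 - 15*b) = b^2*(b^2 - 2*b - 15) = b^2*(b - 5)*(b + 3)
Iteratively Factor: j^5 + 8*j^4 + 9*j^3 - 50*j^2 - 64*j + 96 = (j + 4)*(j^4 + 4*j^3 - 7*j^2 - 22*j + 24) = (j + 4)^2*(j^3 - 7*j + 6) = (j + 3)*(j + 4)^2*(j^2 - 3*j + 2) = (j - 1)*(j + 3)*(j + 4)^2*(j - 2)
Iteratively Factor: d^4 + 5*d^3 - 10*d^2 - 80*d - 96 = (d - 4)*(d^3 + 9*d^2 + 26*d + 24) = (d - 4)*(d + 3)*(d^2 + 6*d + 8) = (d - 4)*(d + 2)*(d + 3)*(d + 4)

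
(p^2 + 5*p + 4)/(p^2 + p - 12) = (p + 1)/(p - 3)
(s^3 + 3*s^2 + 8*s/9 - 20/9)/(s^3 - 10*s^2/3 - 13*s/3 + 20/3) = (3*s^2 + 4*s - 4)/(3*(s^2 - 5*s + 4))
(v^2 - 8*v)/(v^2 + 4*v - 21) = v*(v - 8)/(v^2 + 4*v - 21)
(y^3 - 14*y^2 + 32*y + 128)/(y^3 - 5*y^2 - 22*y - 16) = (y - 8)/(y + 1)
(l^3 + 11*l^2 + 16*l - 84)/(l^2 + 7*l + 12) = (l^3 + 11*l^2 + 16*l - 84)/(l^2 + 7*l + 12)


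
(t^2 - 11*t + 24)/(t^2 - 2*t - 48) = (t - 3)/(t + 6)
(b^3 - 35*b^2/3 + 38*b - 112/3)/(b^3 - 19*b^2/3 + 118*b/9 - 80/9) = 3*(b - 7)/(3*b - 5)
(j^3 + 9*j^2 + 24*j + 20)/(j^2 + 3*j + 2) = (j^2 + 7*j + 10)/(j + 1)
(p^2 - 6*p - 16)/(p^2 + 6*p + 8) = (p - 8)/(p + 4)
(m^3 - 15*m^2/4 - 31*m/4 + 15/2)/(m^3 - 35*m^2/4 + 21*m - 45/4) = (m + 2)/(m - 3)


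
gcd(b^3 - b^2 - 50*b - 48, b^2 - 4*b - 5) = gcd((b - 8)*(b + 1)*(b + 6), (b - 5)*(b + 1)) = b + 1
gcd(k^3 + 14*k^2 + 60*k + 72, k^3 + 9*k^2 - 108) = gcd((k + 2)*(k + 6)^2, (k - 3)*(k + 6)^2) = k^2 + 12*k + 36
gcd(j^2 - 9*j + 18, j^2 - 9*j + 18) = j^2 - 9*j + 18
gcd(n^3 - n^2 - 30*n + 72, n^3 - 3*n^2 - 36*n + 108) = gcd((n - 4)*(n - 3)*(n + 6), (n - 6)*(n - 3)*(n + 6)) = n^2 + 3*n - 18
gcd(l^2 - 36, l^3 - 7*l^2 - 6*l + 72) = l - 6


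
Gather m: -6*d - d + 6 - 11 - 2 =-7*d - 7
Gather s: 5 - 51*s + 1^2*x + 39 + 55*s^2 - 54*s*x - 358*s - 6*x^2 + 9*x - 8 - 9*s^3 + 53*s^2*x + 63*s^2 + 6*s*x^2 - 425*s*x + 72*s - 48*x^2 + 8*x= -9*s^3 + s^2*(53*x + 118) + s*(6*x^2 - 479*x - 337) - 54*x^2 + 18*x + 36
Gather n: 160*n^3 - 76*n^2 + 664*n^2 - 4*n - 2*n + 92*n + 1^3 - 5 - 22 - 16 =160*n^3 + 588*n^2 + 86*n - 42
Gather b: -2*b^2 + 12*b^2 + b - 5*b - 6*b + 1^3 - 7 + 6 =10*b^2 - 10*b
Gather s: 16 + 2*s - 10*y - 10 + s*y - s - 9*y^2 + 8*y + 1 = s*(y + 1) - 9*y^2 - 2*y + 7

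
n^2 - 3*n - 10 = (n - 5)*(n + 2)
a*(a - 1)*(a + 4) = a^3 + 3*a^2 - 4*a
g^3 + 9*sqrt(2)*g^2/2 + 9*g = g*(g + 3*sqrt(2)/2)*(g + 3*sqrt(2))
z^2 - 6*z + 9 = (z - 3)^2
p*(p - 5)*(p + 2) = p^3 - 3*p^2 - 10*p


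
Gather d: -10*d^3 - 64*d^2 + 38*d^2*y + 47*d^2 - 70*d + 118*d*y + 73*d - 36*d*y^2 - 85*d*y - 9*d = -10*d^3 + d^2*(38*y - 17) + d*(-36*y^2 + 33*y - 6)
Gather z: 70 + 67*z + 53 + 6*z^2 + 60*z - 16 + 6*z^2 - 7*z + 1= 12*z^2 + 120*z + 108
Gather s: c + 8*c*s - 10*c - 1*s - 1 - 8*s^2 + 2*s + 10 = -9*c - 8*s^2 + s*(8*c + 1) + 9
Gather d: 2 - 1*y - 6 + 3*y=2*y - 4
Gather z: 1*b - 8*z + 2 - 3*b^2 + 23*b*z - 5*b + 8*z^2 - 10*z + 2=-3*b^2 - 4*b + 8*z^2 + z*(23*b - 18) + 4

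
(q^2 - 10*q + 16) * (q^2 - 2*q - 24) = q^4 - 12*q^3 + 12*q^2 + 208*q - 384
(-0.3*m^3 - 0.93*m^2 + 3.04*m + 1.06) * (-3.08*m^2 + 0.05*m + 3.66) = 0.924*m^5 + 2.8494*m^4 - 10.5077*m^3 - 6.5166*m^2 + 11.1794*m + 3.8796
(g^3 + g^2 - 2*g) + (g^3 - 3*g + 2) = 2*g^3 + g^2 - 5*g + 2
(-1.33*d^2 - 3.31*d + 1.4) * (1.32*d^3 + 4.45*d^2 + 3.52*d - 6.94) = -1.7556*d^5 - 10.2877*d^4 - 17.5631*d^3 + 3.809*d^2 + 27.8994*d - 9.716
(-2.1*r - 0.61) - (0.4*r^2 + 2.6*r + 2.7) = -0.4*r^2 - 4.7*r - 3.31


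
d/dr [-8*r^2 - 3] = -16*r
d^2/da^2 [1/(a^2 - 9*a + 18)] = 2*(-a^2 + 9*a + (2*a - 9)^2 - 18)/(a^2 - 9*a + 18)^3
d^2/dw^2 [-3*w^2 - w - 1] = -6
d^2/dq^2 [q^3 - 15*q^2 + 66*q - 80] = 6*q - 30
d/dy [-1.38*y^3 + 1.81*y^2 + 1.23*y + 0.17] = -4.14*y^2 + 3.62*y + 1.23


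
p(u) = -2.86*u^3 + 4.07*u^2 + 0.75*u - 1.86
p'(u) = -8.58*u^2 + 8.14*u + 0.75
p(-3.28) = 140.39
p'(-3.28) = -118.26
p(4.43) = -167.31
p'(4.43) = -131.57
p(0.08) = -1.78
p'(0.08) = 1.35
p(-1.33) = 11.07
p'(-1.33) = -25.25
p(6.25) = -536.43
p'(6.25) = -283.53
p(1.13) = 0.06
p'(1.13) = -1.01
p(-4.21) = 280.53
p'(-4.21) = -185.59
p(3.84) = -100.91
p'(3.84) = -94.51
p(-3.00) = 109.74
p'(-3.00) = -100.89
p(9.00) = -1750.38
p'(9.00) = -620.97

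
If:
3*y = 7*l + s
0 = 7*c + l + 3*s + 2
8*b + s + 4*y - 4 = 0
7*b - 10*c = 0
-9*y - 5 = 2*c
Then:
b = 2462/2047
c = 8617/10235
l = 619/10235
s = -27136/10235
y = -7601/10235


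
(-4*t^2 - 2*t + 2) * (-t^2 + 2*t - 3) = 4*t^4 - 6*t^3 + 6*t^2 + 10*t - 6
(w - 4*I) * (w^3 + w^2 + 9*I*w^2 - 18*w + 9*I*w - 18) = w^4 + w^3 + 5*I*w^3 + 18*w^2 + 5*I*w^2 + 18*w + 72*I*w + 72*I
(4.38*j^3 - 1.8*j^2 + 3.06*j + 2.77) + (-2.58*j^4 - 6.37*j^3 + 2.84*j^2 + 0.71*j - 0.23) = -2.58*j^4 - 1.99*j^3 + 1.04*j^2 + 3.77*j + 2.54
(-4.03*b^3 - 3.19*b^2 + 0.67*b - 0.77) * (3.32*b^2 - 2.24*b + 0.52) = -13.3796*b^5 - 1.5636*b^4 + 7.2744*b^3 - 5.716*b^2 + 2.0732*b - 0.4004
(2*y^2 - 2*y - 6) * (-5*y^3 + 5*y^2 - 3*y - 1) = -10*y^5 + 20*y^4 + 14*y^3 - 26*y^2 + 20*y + 6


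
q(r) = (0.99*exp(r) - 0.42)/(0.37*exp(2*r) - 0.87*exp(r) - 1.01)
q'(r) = (0.99*exp(r) - 0.42)*(-0.74*exp(2*r) + 0.87*exp(r))/(0.37*exp(2*r) - 0.87*exp(r) - 1.01)^2 + 0.99*exp(r)/(0.37*exp(2*r) - 0.87*exp(r) - 1.01) = (-0.3663*exp(2*r) + 0.3108*exp(r) - 1.3653)*exp(r)/(0.1369*exp(4*r) - 0.6438*exp(3*r) + 0.00950000000000006*exp(2*r) + 1.7574*exp(r) + 1.0201)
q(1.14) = -23.69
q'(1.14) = -974.73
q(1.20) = 15.92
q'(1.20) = -447.56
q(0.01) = -0.38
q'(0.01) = -0.63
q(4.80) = 0.02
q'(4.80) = -0.02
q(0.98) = -3.16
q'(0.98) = -17.00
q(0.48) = -0.81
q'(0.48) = -1.40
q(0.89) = -2.13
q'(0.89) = -7.75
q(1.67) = 1.01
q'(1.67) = -2.31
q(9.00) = 0.00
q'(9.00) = 0.00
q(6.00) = 0.01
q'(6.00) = -0.00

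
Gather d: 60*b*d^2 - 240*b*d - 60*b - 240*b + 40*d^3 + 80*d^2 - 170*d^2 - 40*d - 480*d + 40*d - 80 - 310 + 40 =-300*b + 40*d^3 + d^2*(60*b - 90) + d*(-240*b - 480) - 350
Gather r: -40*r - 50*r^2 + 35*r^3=35*r^3 - 50*r^2 - 40*r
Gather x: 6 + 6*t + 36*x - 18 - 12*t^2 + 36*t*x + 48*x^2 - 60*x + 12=-12*t^2 + 6*t + 48*x^2 + x*(36*t - 24)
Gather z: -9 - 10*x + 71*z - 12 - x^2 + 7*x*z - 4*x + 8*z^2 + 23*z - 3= -x^2 - 14*x + 8*z^2 + z*(7*x + 94) - 24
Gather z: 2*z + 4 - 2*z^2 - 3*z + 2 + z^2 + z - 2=4 - z^2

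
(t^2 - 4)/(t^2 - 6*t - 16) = (t - 2)/(t - 8)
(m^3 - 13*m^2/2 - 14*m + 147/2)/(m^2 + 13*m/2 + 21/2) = (m^2 - 10*m + 21)/(m + 3)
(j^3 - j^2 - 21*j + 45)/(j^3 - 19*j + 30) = (j - 3)/(j - 2)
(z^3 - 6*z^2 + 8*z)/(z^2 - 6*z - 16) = z*(-z^2 + 6*z - 8)/(-z^2 + 6*z + 16)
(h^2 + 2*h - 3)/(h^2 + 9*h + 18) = (h - 1)/(h + 6)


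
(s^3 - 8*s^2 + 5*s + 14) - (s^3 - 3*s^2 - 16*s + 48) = -5*s^2 + 21*s - 34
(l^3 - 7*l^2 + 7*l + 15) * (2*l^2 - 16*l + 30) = 2*l^5 - 30*l^4 + 156*l^3 - 292*l^2 - 30*l + 450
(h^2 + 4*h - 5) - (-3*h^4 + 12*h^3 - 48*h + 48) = 3*h^4 - 12*h^3 + h^2 + 52*h - 53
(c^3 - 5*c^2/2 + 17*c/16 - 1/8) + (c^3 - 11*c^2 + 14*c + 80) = 2*c^3 - 27*c^2/2 + 241*c/16 + 639/8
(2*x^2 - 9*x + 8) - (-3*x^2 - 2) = 5*x^2 - 9*x + 10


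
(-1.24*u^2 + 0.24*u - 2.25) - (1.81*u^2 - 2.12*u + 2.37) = -3.05*u^2 + 2.36*u - 4.62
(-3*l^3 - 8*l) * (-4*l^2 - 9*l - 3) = 12*l^5 + 27*l^4 + 41*l^3 + 72*l^2 + 24*l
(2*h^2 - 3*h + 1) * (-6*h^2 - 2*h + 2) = -12*h^4 + 14*h^3 + 4*h^2 - 8*h + 2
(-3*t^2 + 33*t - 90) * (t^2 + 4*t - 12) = -3*t^4 + 21*t^3 + 78*t^2 - 756*t + 1080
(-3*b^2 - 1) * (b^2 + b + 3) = -3*b^4 - 3*b^3 - 10*b^2 - b - 3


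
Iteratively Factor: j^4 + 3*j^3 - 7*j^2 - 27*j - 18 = (j + 1)*(j^3 + 2*j^2 - 9*j - 18) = (j + 1)*(j + 3)*(j^2 - j - 6) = (j - 3)*(j + 1)*(j + 3)*(j + 2)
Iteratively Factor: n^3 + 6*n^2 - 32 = (n - 2)*(n^2 + 8*n + 16) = (n - 2)*(n + 4)*(n + 4)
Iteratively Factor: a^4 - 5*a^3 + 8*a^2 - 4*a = (a)*(a^3 - 5*a^2 + 8*a - 4) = a*(a - 1)*(a^2 - 4*a + 4) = a*(a - 2)*(a - 1)*(a - 2)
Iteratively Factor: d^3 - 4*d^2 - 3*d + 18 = (d + 2)*(d^2 - 6*d + 9) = (d - 3)*(d + 2)*(d - 3)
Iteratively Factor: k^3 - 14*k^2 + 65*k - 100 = (k - 5)*(k^2 - 9*k + 20) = (k - 5)^2*(k - 4)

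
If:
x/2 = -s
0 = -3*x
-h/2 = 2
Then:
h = -4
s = 0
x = 0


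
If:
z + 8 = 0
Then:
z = -8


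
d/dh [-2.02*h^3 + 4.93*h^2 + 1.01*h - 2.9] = -6.06*h^2 + 9.86*h + 1.01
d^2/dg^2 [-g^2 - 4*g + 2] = -2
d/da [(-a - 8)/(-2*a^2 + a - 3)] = (2*a^2 - a - (a + 8)*(4*a - 1) + 3)/(2*a^2 - a + 3)^2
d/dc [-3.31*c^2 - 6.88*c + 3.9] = -6.62*c - 6.88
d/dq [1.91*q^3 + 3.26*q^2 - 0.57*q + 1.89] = 5.73*q^2 + 6.52*q - 0.57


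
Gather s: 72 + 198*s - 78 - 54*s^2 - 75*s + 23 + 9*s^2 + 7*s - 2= -45*s^2 + 130*s + 15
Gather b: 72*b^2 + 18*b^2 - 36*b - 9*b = 90*b^2 - 45*b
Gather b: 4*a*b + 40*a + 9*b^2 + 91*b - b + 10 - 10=40*a + 9*b^2 + b*(4*a + 90)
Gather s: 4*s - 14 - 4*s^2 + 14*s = -4*s^2 + 18*s - 14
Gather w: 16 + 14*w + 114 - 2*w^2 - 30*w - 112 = -2*w^2 - 16*w + 18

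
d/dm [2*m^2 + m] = 4*m + 1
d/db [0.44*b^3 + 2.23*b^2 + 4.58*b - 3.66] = 1.32*b^2 + 4.46*b + 4.58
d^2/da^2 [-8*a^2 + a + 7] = -16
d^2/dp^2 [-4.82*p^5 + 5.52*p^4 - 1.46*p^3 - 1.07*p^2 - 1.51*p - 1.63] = -96.4*p^3 + 66.24*p^2 - 8.76*p - 2.14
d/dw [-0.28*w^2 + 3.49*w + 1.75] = 3.49 - 0.56*w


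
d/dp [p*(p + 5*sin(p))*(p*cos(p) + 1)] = -p^3*sin(p) + 3*p^2*cos(p) + 5*p^2*cos(2*p) + 5*p*sin(2*p) + 5*p*cos(p) + 2*p + 5*sin(p)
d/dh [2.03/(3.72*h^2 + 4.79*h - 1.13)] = (-15.1032*h - 9.7237)/(3.72*h^2 + 4.79*h - 1.13)^2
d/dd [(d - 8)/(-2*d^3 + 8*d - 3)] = (-2*d^3 + 8*d + 2*(d - 8)*(3*d^2 - 4) - 3)/(2*d^3 - 8*d + 3)^2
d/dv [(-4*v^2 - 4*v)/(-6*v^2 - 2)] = 2*(-3*v^2 + 2*v + 1)/(9*v^4 + 6*v^2 + 1)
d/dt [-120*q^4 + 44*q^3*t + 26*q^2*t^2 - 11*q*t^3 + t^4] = 44*q^3 + 52*q^2*t - 33*q*t^2 + 4*t^3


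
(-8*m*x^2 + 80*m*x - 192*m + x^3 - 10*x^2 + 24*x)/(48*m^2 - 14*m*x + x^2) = (x^2 - 10*x + 24)/(-6*m + x)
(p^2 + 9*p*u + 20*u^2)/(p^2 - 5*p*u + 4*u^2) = (p^2 + 9*p*u + 20*u^2)/(p^2 - 5*p*u + 4*u^2)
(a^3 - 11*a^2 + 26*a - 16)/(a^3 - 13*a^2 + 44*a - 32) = (a - 2)/(a - 4)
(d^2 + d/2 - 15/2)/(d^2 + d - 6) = (d - 5/2)/(d - 2)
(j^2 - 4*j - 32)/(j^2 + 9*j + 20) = (j - 8)/(j + 5)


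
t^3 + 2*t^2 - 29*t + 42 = (t - 3)*(t - 2)*(t + 7)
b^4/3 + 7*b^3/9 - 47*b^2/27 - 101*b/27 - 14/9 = (b/3 + 1)*(b - 7/3)*(b + 2/3)*(b + 1)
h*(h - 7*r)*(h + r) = h^3 - 6*h^2*r - 7*h*r^2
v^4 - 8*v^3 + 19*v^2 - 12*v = v*(v - 4)*(v - 3)*(v - 1)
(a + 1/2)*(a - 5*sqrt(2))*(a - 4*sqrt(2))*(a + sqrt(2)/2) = a^4 - 17*sqrt(2)*a^3/2 + a^3/2 - 17*sqrt(2)*a^2/4 + 31*a^2 + 31*a/2 + 20*sqrt(2)*a + 10*sqrt(2)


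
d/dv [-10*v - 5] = -10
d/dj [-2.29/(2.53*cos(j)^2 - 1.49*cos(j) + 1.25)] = (3.4121 - 11.5874*cos(j))*sin(j)/(2.53*cos(j)^2 - 1.49*cos(j) + 1.25)^2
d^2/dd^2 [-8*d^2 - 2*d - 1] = -16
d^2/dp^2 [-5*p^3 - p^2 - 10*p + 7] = -30*p - 2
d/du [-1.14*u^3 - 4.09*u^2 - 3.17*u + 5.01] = -3.42*u^2 - 8.18*u - 3.17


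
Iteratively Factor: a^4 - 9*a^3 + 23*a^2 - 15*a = (a)*(a^3 - 9*a^2 + 23*a - 15) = a*(a - 5)*(a^2 - 4*a + 3) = a*(a - 5)*(a - 3)*(a - 1)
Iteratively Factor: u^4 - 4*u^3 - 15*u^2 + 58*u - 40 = (u + 4)*(u^3 - 8*u^2 + 17*u - 10) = (u - 5)*(u + 4)*(u^2 - 3*u + 2) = (u - 5)*(u - 1)*(u + 4)*(u - 2)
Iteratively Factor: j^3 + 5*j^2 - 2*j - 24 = (j - 2)*(j^2 + 7*j + 12) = (j - 2)*(j + 4)*(j + 3)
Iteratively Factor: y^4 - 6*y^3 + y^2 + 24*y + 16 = (y + 1)*(y^3 - 7*y^2 + 8*y + 16) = (y + 1)^2*(y^2 - 8*y + 16) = (y - 4)*(y + 1)^2*(y - 4)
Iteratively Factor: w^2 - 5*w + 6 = (w - 3)*(w - 2)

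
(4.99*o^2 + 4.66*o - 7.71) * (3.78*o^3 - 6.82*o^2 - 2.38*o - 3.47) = 18.8622*o^5 - 16.417*o^4 - 72.8012*o^3 + 24.1761*o^2 + 2.1796*o + 26.7537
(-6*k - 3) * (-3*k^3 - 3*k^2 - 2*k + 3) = 18*k^4 + 27*k^3 + 21*k^2 - 12*k - 9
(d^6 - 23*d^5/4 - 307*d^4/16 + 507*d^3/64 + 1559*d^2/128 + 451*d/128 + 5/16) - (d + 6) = d^6 - 23*d^5/4 - 307*d^4/16 + 507*d^3/64 + 1559*d^2/128 + 323*d/128 - 91/16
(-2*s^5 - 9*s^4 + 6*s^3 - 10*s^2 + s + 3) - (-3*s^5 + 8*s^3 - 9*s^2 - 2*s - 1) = s^5 - 9*s^4 - 2*s^3 - s^2 + 3*s + 4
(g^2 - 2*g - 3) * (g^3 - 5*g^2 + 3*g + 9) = g^5 - 7*g^4 + 10*g^3 + 18*g^2 - 27*g - 27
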